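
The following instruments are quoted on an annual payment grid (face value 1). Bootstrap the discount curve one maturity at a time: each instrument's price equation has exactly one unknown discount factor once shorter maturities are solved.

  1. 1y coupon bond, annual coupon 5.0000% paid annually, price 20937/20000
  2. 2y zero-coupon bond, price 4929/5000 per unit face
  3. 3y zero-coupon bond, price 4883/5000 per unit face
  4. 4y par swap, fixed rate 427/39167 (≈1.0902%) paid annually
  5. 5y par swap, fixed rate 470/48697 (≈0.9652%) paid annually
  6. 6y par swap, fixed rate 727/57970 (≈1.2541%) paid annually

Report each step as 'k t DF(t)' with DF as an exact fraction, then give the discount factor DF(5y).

1 1 997/1000
2 2 4929/5000
3 3 4883/5000
4 4 9573/10000
5 5 953/1000
6 6 9273/10000
DF(5y) = 953/1000 ≈ 0.953000

step 1 [1y] bond c/1=1/20: DF=(20937/20000 − 1/20·(0))/(1+1/20) = 997/1000 ≈ 0.997000
step 2 [2y] zero: DF = P = 4929/5000 ≈ 0.985800
step 3 [3y] zero: DF = P = 4883/5000 ≈ 0.976600
step 4 [4y] swap r/1=427/39167: DF=(1 − 427/39167·(0.997000+0.985800+0.976600))/(1+427/39167) = 9573/10000 ≈ 0.957300
step 5 [5y] swap r/1=470/48697: DF=(1 − 470/48697·(0.997000+0.985800+0.976600+0.957300))/(1+470/48697) = 953/1000 ≈ 0.953000
step 6 [6y] swap r/1=727/57970: DF=(1 − 727/57970·(0.997000+0.985800+0.976600+0.957300+0.953000))/(1+727/57970) = 9273/10000 ≈ 0.927300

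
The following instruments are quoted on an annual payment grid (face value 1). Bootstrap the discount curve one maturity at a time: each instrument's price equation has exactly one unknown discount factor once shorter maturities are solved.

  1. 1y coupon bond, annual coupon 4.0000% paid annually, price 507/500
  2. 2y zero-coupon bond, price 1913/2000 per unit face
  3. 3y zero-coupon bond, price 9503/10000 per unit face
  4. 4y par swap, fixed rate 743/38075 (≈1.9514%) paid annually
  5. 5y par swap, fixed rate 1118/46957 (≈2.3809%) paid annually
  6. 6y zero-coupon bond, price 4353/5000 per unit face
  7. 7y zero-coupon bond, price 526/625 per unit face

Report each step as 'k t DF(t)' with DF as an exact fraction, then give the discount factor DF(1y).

1 1 39/40
2 2 1913/2000
3 3 9503/10000
4 4 9257/10000
5 5 4441/5000
6 6 4353/5000
7 7 526/625
DF(1y) = 39/40 ≈ 0.975000

step 1 [1y] bond c/1=1/25: DF=(507/500 − 1/25·(0))/(1+1/25) = 39/40 ≈ 0.975000
step 2 [2y] zero: DF = P = 1913/2000 ≈ 0.956500
step 3 [3y] zero: DF = P = 9503/10000 ≈ 0.950300
step 4 [4y] swap r/1=743/38075: DF=(1 − 743/38075·(0.975000+0.956500+0.950300))/(1+743/38075) = 9257/10000 ≈ 0.925700
step 5 [5y] swap r/1=1118/46957: DF=(1 − 1118/46957·(0.975000+0.956500+0.950300+0.925700))/(1+1118/46957) = 4441/5000 ≈ 0.888200
step 6 [6y] zero: DF = P = 4353/5000 ≈ 0.870600
step 7 [7y] zero: DF = P = 526/625 ≈ 0.841600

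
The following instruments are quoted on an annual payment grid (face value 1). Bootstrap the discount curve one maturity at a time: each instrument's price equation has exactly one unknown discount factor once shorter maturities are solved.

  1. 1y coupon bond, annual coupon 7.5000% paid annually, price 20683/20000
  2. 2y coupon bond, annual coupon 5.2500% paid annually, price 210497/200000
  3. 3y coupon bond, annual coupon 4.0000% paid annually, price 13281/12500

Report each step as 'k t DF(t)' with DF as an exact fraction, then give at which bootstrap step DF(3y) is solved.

step 1 [1y] bond c/1=3/40: DF=(20683/20000 − 3/40·(0))/(1+3/40) = 481/500 ≈ 0.962000
step 2 [2y] bond c/1=21/400: DF=(210497/200000 − 21/400·(0.962000))/(1+21/400) = 119/125 ≈ 0.952000
step 3 [3y] bond c/1=1/25: DF=(13281/12500 − 1/25·(0.962000+0.952000))/(1+1/25) = 237/250 ≈ 0.948000

1 1 481/500
2 2 119/125
3 3 237/250
DF(3y) is solved at step 3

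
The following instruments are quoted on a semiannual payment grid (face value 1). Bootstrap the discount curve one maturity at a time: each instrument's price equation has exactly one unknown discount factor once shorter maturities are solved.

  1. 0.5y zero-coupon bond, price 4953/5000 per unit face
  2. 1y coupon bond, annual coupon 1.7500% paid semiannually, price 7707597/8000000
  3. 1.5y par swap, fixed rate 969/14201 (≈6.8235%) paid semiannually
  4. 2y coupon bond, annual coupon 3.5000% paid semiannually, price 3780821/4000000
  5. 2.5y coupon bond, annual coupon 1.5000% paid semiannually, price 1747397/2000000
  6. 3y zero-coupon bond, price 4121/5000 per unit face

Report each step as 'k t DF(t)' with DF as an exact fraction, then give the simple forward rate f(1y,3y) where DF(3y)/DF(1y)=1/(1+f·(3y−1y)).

1 1/2 4953/5000
2 1 1893/2000
3 3/2 9031/10000
4 2 8801/10000
5 5/2 1679/2000
6 3 4121/5000
f(1y,3y) = ((1893/2000)/(4121/5000) − 1)/(2) = 1223/16484 ≈ 7.4193%

step 1 [0.5y] zero: DF = P = 4953/5000 ≈ 0.990600
step 2 [1y] bond c/2=7/800: DF=(7707597/8000000 − 7/800·(0.990600))/(1+7/800) = 1893/2000 ≈ 0.946500
step 3 [1.5y] swap r/2=969/28402: DF=(1 − 969/28402·(0.990600+0.946500))/(1+969/28402) = 9031/10000 ≈ 0.903100
step 4 [2y] bond c/2=7/400: DF=(3780821/4000000 − 7/400·(0.990600+0.946500+0.903100))/(1+7/400) = 8801/10000 ≈ 0.880100
step 5 [2.5y] bond c/2=3/400: DF=(1747397/2000000 − 3/400·(0.990600+0.946500+0.903100+0.880100))/(1+3/400) = 1679/2000 ≈ 0.839500
step 6 [3y] zero: DF = P = 4121/5000 ≈ 0.824200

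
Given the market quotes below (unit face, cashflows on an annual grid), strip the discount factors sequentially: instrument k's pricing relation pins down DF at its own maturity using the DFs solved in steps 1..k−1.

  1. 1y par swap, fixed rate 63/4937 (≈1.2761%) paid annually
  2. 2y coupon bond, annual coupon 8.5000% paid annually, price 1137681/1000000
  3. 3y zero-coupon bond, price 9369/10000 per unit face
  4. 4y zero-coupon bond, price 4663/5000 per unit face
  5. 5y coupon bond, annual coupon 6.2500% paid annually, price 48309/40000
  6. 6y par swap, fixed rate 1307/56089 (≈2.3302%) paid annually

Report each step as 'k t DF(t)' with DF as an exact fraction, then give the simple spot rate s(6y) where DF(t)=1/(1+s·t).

1 1 4937/5000
2 2 607/625
3 3 9369/10000
4 4 4663/5000
5 5 1823/2000
6 6 8693/10000
s(6y) = (1/(8693/10000) − 1)/(6) = 1307/52158 ≈ 2.5058%

step 1 [1y] swap r/1=63/4937: DF=(1 − 63/4937·(0))/(1+63/4937) = 4937/5000 ≈ 0.987400
step 2 [2y] bond c/1=17/200: DF=(1137681/1000000 − 17/200·(0.987400))/(1+17/200) = 607/625 ≈ 0.971200
step 3 [3y] zero: DF = P = 9369/10000 ≈ 0.936900
step 4 [4y] zero: DF = P = 4663/5000 ≈ 0.932600
step 5 [5y] bond c/1=1/16: DF=(48309/40000 − 1/16·(0.987400+0.971200+0.936900+0.932600))/(1+1/16) = 1823/2000 ≈ 0.911500
step 6 [6y] swap r/1=1307/56089: DF=(1 − 1307/56089·(0.987400+0.971200+0.936900+0.932600+0.911500))/(1+1307/56089) = 8693/10000 ≈ 0.869300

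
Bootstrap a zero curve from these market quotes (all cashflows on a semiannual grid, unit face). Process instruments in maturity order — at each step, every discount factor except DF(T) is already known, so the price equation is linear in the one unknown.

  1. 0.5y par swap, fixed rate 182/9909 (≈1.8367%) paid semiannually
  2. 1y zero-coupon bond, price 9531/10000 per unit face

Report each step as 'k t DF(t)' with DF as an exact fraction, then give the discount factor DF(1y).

step 1 [0.5y] swap r/2=91/9909: DF=(1 − 91/9909·(0))/(1+91/9909) = 9909/10000 ≈ 0.990900
step 2 [1y] zero: DF = P = 9531/10000 ≈ 0.953100

1 1/2 9909/10000
2 1 9531/10000
DF(1y) = 9531/10000 ≈ 0.953100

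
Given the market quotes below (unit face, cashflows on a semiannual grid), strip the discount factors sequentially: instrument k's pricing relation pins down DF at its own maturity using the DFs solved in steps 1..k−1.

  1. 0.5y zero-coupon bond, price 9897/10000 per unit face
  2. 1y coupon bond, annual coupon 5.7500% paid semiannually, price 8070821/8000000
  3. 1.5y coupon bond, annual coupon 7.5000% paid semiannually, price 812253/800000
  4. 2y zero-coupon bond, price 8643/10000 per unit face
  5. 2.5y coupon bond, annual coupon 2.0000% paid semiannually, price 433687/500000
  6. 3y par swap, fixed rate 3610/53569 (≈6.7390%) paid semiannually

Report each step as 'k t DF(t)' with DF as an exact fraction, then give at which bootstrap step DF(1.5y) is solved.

step 1 [0.5y] zero: DF = P = 9897/10000 ≈ 0.989700
step 2 [1y] bond c/2=23/800: DF=(8070821/8000000 − 23/800·(0.989700))/(1+23/800) = 953/1000 ≈ 0.953000
step 3 [1.5y] bond c/2=3/80: DF=(812253/800000 − 3/80·(0.989700+0.953000))/(1+3/80) = 2271/2500 ≈ 0.908400
step 4 [2y] zero: DF = P = 8643/10000 ≈ 0.864300
step 5 [2.5y] bond c/2=1/100: DF=(433687/500000 − 1/100·(0.989700+0.953000+0.908400+0.864300))/(1+1/100) = 411/500 ≈ 0.822000
step 6 [3y] swap r/2=1805/53569: DF=(1 − 1805/53569·(0.989700+0.953000+0.908400+0.864300+0.822000))/(1+1805/53569) = 1639/2000 ≈ 0.819500

1 1/2 9897/10000
2 1 953/1000
3 3/2 2271/2500
4 2 8643/10000
5 5/2 411/500
6 3 1639/2000
DF(1.5y) is solved at step 3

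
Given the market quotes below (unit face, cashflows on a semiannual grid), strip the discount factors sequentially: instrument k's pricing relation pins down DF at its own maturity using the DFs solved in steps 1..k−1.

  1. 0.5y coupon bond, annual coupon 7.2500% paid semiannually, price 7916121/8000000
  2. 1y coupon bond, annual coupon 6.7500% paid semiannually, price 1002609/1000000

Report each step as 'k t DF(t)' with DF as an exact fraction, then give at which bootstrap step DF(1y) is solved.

1 1/2 9549/10000
2 1 9387/10000
DF(1y) is solved at step 2

step 1 [0.5y] bond c/2=29/800: DF=(7916121/8000000 − 29/800·(0))/(1+29/800) = 9549/10000 ≈ 0.954900
step 2 [1y] bond c/2=27/800: DF=(1002609/1000000 − 27/800·(0.954900))/(1+27/800) = 9387/10000 ≈ 0.938700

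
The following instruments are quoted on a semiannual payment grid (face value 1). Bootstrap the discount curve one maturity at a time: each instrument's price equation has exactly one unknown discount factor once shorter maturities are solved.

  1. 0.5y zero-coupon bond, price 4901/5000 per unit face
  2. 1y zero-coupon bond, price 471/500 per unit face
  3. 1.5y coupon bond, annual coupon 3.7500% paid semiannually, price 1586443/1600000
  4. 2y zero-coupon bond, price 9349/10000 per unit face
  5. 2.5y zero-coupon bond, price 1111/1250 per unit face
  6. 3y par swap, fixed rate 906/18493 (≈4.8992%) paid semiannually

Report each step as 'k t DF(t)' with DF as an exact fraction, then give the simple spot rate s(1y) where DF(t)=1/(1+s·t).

step 1 [0.5y] zero: DF = P = 4901/5000 ≈ 0.980200
step 2 [1y] zero: DF = P = 471/500 ≈ 0.942000
step 3 [1.5y] bond c/2=3/160: DF=(1586443/1600000 − 3/160·(0.980200+0.942000))/(1+3/160) = 9379/10000 ≈ 0.937900
step 4 [2y] zero: DF = P = 9349/10000 ≈ 0.934900
step 5 [2.5y] zero: DF = P = 1111/1250 ≈ 0.888800
step 6 [3y] swap r/2=453/18493: DF=(1 − 453/18493·(0.980200+0.942000+0.937900+0.934900+0.888800))/(1+453/18493) = 8641/10000 ≈ 0.864100

1 1/2 4901/5000
2 1 471/500
3 3/2 9379/10000
4 2 9349/10000
5 5/2 1111/1250
6 3 8641/10000
s(1y) = (1/(471/500) − 1)/(1) = 29/471 ≈ 6.1571%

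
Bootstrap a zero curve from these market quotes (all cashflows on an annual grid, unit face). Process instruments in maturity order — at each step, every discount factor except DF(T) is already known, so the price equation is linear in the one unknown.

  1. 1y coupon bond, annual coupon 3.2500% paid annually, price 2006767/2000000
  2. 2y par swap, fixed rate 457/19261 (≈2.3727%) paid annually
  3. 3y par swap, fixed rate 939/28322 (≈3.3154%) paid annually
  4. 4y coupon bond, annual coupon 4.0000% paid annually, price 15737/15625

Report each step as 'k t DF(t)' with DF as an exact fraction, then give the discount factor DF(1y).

step 1 [1y] bond c/1=13/400: DF=(2006767/2000000 − 13/400·(0))/(1+13/400) = 4859/5000 ≈ 0.971800
step 2 [2y] swap r/1=457/19261: DF=(1 − 457/19261·(0.971800))/(1+457/19261) = 9543/10000 ≈ 0.954300
step 3 [3y] swap r/1=939/28322: DF=(1 − 939/28322·(0.971800+0.954300))/(1+939/28322) = 9061/10000 ≈ 0.906100
step 4 [4y] bond c/1=1/25: DF=(15737/15625 − 1/25·(0.971800+0.954300+0.906100))/(1+1/25) = 1719/2000 ≈ 0.859500

1 1 4859/5000
2 2 9543/10000
3 3 9061/10000
4 4 1719/2000
DF(1y) = 4859/5000 ≈ 0.971800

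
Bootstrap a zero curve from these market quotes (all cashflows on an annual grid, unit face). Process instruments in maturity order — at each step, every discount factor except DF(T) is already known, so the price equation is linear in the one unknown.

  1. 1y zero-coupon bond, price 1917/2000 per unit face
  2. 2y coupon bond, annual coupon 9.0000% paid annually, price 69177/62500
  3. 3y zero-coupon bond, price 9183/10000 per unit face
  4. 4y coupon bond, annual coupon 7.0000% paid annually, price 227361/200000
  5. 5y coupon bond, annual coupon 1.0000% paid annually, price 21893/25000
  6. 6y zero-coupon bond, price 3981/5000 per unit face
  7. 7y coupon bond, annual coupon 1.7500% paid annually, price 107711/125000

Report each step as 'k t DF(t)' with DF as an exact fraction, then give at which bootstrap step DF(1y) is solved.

step 1 [1y] zero: DF = P = 1917/2000 ≈ 0.958500
step 2 [2y] bond c/1=9/100: DF=(69177/62500 − 9/100·(0.958500))/(1+9/100) = 9363/10000 ≈ 0.936300
step 3 [3y] zero: DF = P = 9183/10000 ≈ 0.918300
step 4 [4y] bond c/1=7/100: DF=(227361/200000 − 7/100·(0.958500+0.936300+0.918300))/(1+7/100) = 549/625 ≈ 0.878400
step 5 [5y] bond c/1=1/100: DF=(21893/25000 − 1/100·(0.958500+0.936300+0.918300+0.878400))/(1+1/100) = 1661/2000 ≈ 0.830500
step 6 [6y] zero: DF = P = 3981/5000 ≈ 0.796200
step 7 [7y] bond c/1=7/400: DF=(107711/125000 − 7/400·(0.958500+0.936300+0.918300+0.878400+0.830500+0.796200))/(1+7/400) = 3777/5000 ≈ 0.755400

1 1 1917/2000
2 2 9363/10000
3 3 9183/10000
4 4 549/625
5 5 1661/2000
6 6 3981/5000
7 7 3777/5000
DF(1y) is solved at step 1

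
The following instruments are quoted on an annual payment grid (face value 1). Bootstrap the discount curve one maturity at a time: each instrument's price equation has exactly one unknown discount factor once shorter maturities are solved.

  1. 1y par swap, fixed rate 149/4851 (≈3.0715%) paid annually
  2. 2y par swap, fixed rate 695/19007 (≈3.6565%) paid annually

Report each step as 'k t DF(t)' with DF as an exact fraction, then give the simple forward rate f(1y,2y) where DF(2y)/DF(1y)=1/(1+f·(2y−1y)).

1 1 4851/5000
2 2 1861/2000
f(1y,2y) = ((4851/5000)/(1861/2000) − 1)/(1) = 397/9305 ≈ 4.2665%

step 1 [1y] swap r/1=149/4851: DF=(1 − 149/4851·(0))/(1+149/4851) = 4851/5000 ≈ 0.970200
step 2 [2y] swap r/1=695/19007: DF=(1 − 695/19007·(0.970200))/(1+695/19007) = 1861/2000 ≈ 0.930500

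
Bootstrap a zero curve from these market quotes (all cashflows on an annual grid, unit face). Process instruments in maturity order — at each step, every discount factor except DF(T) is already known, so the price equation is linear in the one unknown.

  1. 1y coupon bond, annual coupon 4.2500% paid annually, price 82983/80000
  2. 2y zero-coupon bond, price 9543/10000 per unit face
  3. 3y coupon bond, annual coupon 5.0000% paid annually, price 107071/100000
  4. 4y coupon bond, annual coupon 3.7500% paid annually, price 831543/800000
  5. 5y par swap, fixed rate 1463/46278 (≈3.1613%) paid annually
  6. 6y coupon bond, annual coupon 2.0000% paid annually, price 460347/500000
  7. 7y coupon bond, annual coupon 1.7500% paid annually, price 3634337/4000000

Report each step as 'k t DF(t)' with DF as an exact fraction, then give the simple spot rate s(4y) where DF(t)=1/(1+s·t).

1 1 199/200
2 2 9543/10000
3 3 9269/10000
4 4 8979/10000
5 5 8537/10000
6 6 8119/10000
7 7 3997/5000
s(4y) = (1/(8979/10000) − 1)/(4) = 1021/35916 ≈ 2.8427%

step 1 [1y] bond c/1=17/400: DF=(82983/80000 − 17/400·(0))/(1+17/400) = 199/200 ≈ 0.995000
step 2 [2y] zero: DF = P = 9543/10000 ≈ 0.954300
step 3 [3y] bond c/1=1/20: DF=(107071/100000 − 1/20·(0.995000+0.954300))/(1+1/20) = 9269/10000 ≈ 0.926900
step 4 [4y] bond c/1=3/80: DF=(831543/800000 − 3/80·(0.995000+0.954300+0.926900))/(1+3/80) = 8979/10000 ≈ 0.897900
step 5 [5y] swap r/1=1463/46278: DF=(1 − 1463/46278·(0.995000+0.954300+0.926900+0.897900))/(1+1463/46278) = 8537/10000 ≈ 0.853700
step 6 [6y] bond c/1=1/50: DF=(460347/500000 − 1/50·(0.995000+0.954300+0.926900+0.897900+0.853700))/(1+1/50) = 8119/10000 ≈ 0.811900
step 7 [7y] bond c/1=7/400: DF=(3634337/4000000 − 7/400·(0.995000+0.954300+0.926900+0.897900+0.853700+0.811900))/(1+7/400) = 3997/5000 ≈ 0.799400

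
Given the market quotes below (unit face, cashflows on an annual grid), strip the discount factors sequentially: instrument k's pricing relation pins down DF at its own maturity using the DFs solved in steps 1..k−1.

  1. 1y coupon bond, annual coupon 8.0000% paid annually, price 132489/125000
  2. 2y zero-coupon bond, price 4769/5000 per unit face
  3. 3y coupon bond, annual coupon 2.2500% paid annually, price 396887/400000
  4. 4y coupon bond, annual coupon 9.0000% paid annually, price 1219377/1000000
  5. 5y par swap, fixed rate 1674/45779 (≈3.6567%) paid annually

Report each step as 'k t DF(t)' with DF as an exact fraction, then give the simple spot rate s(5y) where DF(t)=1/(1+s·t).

step 1 [1y] bond c/1=2/25: DF=(132489/125000 − 2/25·(0))/(1+2/25) = 4907/5000 ≈ 0.981400
step 2 [2y] zero: DF = P = 4769/5000 ≈ 0.953800
step 3 [3y] bond c/1=9/400: DF=(396887/400000 − 9/400·(0.981400+0.953800))/(1+9/400) = 4639/5000 ≈ 0.927800
step 4 [4y] bond c/1=9/100: DF=(1219377/1000000 − 9/100·(0.981400+0.953800+0.927800))/(1+9/100) = 8823/10000 ≈ 0.882300
step 5 [5y] swap r/1=1674/45779: DF=(1 − 1674/45779·(0.981400+0.953800+0.927800+0.882300))/(1+1674/45779) = 4163/5000 ≈ 0.832600

1 1 4907/5000
2 2 4769/5000
3 3 4639/5000
4 4 8823/10000
5 5 4163/5000
s(5y) = (1/(4163/5000) − 1)/(5) = 837/20815 ≈ 4.0211%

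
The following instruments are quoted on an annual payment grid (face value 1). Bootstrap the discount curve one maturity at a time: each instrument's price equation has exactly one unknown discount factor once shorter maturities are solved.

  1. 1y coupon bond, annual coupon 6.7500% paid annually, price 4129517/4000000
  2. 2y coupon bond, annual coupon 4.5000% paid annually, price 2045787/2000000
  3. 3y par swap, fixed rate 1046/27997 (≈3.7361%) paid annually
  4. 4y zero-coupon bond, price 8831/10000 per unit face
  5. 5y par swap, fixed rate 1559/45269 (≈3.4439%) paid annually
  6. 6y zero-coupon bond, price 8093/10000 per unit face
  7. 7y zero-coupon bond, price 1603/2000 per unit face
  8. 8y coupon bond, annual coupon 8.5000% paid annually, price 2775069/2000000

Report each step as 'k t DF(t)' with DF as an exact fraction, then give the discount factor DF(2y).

1 1 9671/10000
2 2 2343/2500
3 3 4477/5000
4 4 8831/10000
5 5 8441/10000
6 6 8093/10000
7 7 1603/2000
8 8 399/500
DF(2y) = 2343/2500 ≈ 0.937200

step 1 [1y] bond c/1=27/400: DF=(4129517/4000000 − 27/400·(0))/(1+27/400) = 9671/10000 ≈ 0.967100
step 2 [2y] bond c/1=9/200: DF=(2045787/2000000 − 9/200·(0.967100))/(1+9/200) = 2343/2500 ≈ 0.937200
step 3 [3y] swap r/1=1046/27997: DF=(1 − 1046/27997·(0.967100+0.937200))/(1+1046/27997) = 4477/5000 ≈ 0.895400
step 4 [4y] zero: DF = P = 8831/10000 ≈ 0.883100
step 5 [5y] swap r/1=1559/45269: DF=(1 − 1559/45269·(0.967100+0.937200+0.895400+0.883100))/(1+1559/45269) = 8441/10000 ≈ 0.844100
step 6 [6y] zero: DF = P = 8093/10000 ≈ 0.809300
step 7 [7y] zero: DF = P = 1603/2000 ≈ 0.801500
step 8 [8y] bond c/1=17/200: DF=(2775069/2000000 − 17/200·(0.967100+0.937200+0.895400+0.883100+0.844100+0.809300+0.801500))/(1+17/200) = 399/500 ≈ 0.798000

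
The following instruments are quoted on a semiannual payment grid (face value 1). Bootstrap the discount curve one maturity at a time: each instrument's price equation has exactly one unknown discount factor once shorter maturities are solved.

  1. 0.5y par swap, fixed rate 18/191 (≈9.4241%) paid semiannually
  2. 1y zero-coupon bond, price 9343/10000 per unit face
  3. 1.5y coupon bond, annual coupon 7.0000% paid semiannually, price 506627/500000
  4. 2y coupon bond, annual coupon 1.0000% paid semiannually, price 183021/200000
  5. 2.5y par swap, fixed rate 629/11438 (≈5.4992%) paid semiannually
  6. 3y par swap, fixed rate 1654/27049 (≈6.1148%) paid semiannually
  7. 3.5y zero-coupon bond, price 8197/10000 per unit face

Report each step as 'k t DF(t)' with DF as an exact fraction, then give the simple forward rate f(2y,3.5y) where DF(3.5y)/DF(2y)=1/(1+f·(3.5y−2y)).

step 1 [0.5y] swap r/2=9/191: DF=(1 − 9/191·(0))/(1+9/191) = 191/200 ≈ 0.955000
step 2 [1y] zero: DF = P = 9343/10000 ≈ 0.934300
step 3 [1.5y] bond c/2=7/200: DF=(506627/500000 − 7/200·(0.955000+0.934300))/(1+7/200) = 9151/10000 ≈ 0.915100
step 4 [2y] bond c/2=1/200: DF=(183021/200000 − 1/200·(0.955000+0.934300+0.915100))/(1+1/200) = 4483/5000 ≈ 0.896600
step 5 [2.5y] swap r/2=629/22876: DF=(1 − 629/22876·(0.955000+0.934300+0.915100+0.896600))/(1+629/22876) = 4371/5000 ≈ 0.874200
step 6 [3y] swap r/2=827/27049: DF=(1 − 827/27049·(0.955000+0.934300+0.915100+0.896600+0.874200))/(1+827/27049) = 4173/5000 ≈ 0.834600
step 7 [3.5y] zero: DF = P = 8197/10000 ≈ 0.819700

1 1/2 191/200
2 1 9343/10000
3 3/2 9151/10000
4 2 4483/5000
5 5/2 4371/5000
6 3 4173/5000
7 7/2 8197/10000
f(2y,3.5y) = ((4483/5000)/(8197/10000) − 1)/(3/2) = 1538/24591 ≈ 6.2543%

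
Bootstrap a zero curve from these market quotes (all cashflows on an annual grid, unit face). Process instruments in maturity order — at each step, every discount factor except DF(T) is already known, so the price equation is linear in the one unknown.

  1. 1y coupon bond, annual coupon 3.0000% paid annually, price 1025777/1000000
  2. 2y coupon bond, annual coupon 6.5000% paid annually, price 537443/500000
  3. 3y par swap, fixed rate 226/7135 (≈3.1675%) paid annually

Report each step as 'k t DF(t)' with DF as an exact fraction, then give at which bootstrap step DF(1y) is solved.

step 1 [1y] bond c/1=3/100: DF=(1025777/1000000 − 3/100·(0))/(1+3/100) = 9959/10000 ≈ 0.995900
step 2 [2y] bond c/1=13/200: DF=(537443/500000 − 13/200·(0.995900))/(1+13/200) = 1897/2000 ≈ 0.948500
step 3 [3y] swap r/1=226/7135: DF=(1 − 226/7135·(0.995900+0.948500))/(1+226/7135) = 1137/1250 ≈ 0.909600

1 1 9959/10000
2 2 1897/2000
3 3 1137/1250
DF(1y) is solved at step 1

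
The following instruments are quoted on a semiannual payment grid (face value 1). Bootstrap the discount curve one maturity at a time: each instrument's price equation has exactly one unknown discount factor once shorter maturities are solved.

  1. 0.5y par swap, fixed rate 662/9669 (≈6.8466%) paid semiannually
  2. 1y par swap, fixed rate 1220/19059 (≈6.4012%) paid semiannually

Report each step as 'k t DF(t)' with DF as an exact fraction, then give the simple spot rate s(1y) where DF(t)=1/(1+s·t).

1 1/2 9669/10000
2 1 939/1000
s(1y) = (1/(939/1000) − 1)/(1) = 61/939 ≈ 6.4963%

step 1 [0.5y] swap r/2=331/9669: DF=(1 − 331/9669·(0))/(1+331/9669) = 9669/10000 ≈ 0.966900
step 2 [1y] swap r/2=610/19059: DF=(1 − 610/19059·(0.966900))/(1+610/19059) = 939/1000 ≈ 0.939000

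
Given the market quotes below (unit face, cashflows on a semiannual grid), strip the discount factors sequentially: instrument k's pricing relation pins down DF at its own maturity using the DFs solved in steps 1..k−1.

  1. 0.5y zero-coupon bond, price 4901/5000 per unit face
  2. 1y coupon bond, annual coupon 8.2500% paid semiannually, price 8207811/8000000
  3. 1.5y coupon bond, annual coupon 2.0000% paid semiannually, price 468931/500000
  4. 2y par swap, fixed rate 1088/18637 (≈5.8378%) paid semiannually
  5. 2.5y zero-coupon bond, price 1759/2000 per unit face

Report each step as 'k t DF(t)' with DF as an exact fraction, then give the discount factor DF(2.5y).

1 1/2 4901/5000
2 1 1893/2000
3 3/2 1819/2000
4 2 557/625
5 5/2 1759/2000
DF(2.5y) = 1759/2000 ≈ 0.879500

step 1 [0.5y] zero: DF = P = 4901/5000 ≈ 0.980200
step 2 [1y] bond c/2=33/800: DF=(8207811/8000000 − 33/800·(0.980200))/(1+33/800) = 1893/2000 ≈ 0.946500
step 3 [1.5y] bond c/2=1/100: DF=(468931/500000 − 1/100·(0.980200+0.946500))/(1+1/100) = 1819/2000 ≈ 0.909500
step 4 [2y] swap r/2=544/18637: DF=(1 − 544/18637·(0.980200+0.946500+0.909500))/(1+544/18637) = 557/625 ≈ 0.891200
step 5 [2.5y] zero: DF = P = 1759/2000 ≈ 0.879500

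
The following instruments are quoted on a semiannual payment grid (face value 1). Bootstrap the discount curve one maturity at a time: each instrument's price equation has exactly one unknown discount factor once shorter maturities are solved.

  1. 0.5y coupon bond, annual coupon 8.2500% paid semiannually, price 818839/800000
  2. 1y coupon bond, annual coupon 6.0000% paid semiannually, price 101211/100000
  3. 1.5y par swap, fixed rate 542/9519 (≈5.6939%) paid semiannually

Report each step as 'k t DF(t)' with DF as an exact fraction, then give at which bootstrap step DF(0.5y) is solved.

1 1/2 983/1000
2 1 477/500
3 3/2 9187/10000
DF(0.5y) is solved at step 1

step 1 [0.5y] bond c/2=33/800: DF=(818839/800000 − 33/800·(0))/(1+33/800) = 983/1000 ≈ 0.983000
step 2 [1y] bond c/2=3/100: DF=(101211/100000 − 3/100·(0.983000))/(1+3/100) = 477/500 ≈ 0.954000
step 3 [1.5y] swap r/2=271/9519: DF=(1 − 271/9519·(0.983000+0.954000))/(1+271/9519) = 9187/10000 ≈ 0.918700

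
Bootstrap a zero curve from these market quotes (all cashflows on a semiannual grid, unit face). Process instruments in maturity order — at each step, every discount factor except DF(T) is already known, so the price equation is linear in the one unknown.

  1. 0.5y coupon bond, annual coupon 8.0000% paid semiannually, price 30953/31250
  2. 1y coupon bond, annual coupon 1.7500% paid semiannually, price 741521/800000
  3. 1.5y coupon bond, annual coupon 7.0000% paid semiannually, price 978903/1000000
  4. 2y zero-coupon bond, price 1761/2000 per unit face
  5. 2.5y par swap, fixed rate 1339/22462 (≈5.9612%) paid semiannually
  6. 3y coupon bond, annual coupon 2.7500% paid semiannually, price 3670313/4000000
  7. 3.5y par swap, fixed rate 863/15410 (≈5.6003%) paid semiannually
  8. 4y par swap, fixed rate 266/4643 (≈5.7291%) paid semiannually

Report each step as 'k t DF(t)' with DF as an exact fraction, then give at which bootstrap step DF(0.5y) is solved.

step 1 [0.5y] bond c/2=1/25: DF=(30953/31250 − 1/25·(0))/(1+1/25) = 2381/2500 ≈ 0.952400
step 2 [1y] bond c/2=7/800: DF=(741521/800000 − 7/800·(0.952400))/(1+7/800) = 4553/5000 ≈ 0.910600
step 3 [1.5y] bond c/2=7/200: DF=(978903/1000000 − 7/200·(0.952400+0.910600))/(1+7/200) = 2207/2500 ≈ 0.882800
step 4 [2y] zero: DF = P = 1761/2000 ≈ 0.880500
step 5 [2.5y] swap r/2=1339/44924: DF=(1 − 1339/44924·(0.952400+0.910600+0.882800+0.880500))/(1+1339/44924) = 8661/10000 ≈ 0.866100
step 6 [3y] bond c/2=11/800: DF=(3670313/4000000 − 11/800·(0.952400+0.910600+0.882800+0.880500+0.866100))/(1+11/800) = 4221/5000 ≈ 0.844200
step 7 [3.5y] swap r/2=863/30820: DF=(1 − 863/30820·(0.952400+0.910600+0.882800+0.880500+0.866100+0.844200))/(1+863/30820) = 4137/5000 ≈ 0.827400
step 8 [4y] swap r/2=133/4643: DF=(1 − 133/4643·(0.952400+0.910600+0.882800+0.880500+0.866100+0.844200+0.827400))/(1+133/4643) = 1601/2000 ≈ 0.800500

1 1/2 2381/2500
2 1 4553/5000
3 3/2 2207/2500
4 2 1761/2000
5 5/2 8661/10000
6 3 4221/5000
7 7/2 4137/5000
8 4 1601/2000
DF(0.5y) is solved at step 1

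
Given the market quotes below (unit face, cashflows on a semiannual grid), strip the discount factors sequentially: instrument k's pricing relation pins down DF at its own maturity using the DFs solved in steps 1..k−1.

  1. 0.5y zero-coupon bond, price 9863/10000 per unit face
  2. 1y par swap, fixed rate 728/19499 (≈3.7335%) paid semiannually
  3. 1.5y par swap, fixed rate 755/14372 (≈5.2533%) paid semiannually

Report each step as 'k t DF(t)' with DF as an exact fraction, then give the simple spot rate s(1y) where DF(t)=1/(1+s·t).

step 1 [0.5y] zero: DF = P = 9863/10000 ≈ 0.986300
step 2 [1y] swap r/2=364/19499: DF=(1 − 364/19499·(0.986300))/(1+364/19499) = 2409/2500 ≈ 0.963600
step 3 [1.5y] swap r/2=755/28744: DF=(1 − 755/28744·(0.986300+0.963600))/(1+755/28744) = 1849/2000 ≈ 0.924500

1 1/2 9863/10000
2 1 2409/2500
3 3/2 1849/2000
s(1y) = (1/(2409/2500) − 1)/(1) = 91/2409 ≈ 3.7775%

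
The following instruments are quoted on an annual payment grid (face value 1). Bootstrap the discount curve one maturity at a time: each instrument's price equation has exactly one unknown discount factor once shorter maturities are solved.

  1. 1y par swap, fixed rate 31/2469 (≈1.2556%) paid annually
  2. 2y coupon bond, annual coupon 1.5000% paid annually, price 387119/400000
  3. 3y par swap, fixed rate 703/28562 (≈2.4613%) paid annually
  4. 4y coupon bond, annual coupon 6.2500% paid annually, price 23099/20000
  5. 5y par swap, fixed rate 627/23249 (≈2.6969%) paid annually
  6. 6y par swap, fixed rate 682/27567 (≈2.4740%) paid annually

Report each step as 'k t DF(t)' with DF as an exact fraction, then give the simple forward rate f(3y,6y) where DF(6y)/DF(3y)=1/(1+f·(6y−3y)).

step 1 [1y] swap r/1=31/2469: DF=(1 − 31/2469·(0))/(1+31/2469) = 2469/2500 ≈ 0.987600
step 2 [2y] bond c/1=3/200: DF=(387119/400000 − 3/200·(0.987600))/(1+3/200) = 9389/10000 ≈ 0.938900
step 3 [3y] swap r/1=703/28562: DF=(1 − 703/28562·(0.987600+0.938900))/(1+703/28562) = 9297/10000 ≈ 0.929700
step 4 [4y] bond c/1=1/16: DF=(23099/20000 − 1/16·(0.987600+0.938900+0.929700))/(1+1/16) = 919/1000 ≈ 0.919000
step 5 [5y] swap r/1=627/23249: DF=(1 − 627/23249·(0.987600+0.938900+0.929700+0.919000))/(1+627/23249) = 4373/5000 ≈ 0.874600
step 6 [6y] swap r/1=682/27567: DF=(1 − 682/27567·(0.987600+0.938900+0.929700+0.919000+0.874600))/(1+682/27567) = 2159/2500 ≈ 0.863600

1 1 2469/2500
2 2 9389/10000
3 3 9297/10000
4 4 919/1000
5 5 4373/5000
6 6 2159/2500
f(3y,6y) = ((9297/10000)/(2159/2500) − 1)/(3) = 661/25908 ≈ 2.5513%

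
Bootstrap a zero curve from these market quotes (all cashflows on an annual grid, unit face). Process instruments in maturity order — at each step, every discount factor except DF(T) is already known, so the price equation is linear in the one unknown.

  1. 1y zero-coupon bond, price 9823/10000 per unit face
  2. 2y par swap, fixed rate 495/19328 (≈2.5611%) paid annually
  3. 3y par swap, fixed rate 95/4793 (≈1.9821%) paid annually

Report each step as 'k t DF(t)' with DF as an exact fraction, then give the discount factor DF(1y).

1 1 9823/10000
2 2 1901/2000
3 3 943/1000
DF(1y) = 9823/10000 ≈ 0.982300

step 1 [1y] zero: DF = P = 9823/10000 ≈ 0.982300
step 2 [2y] swap r/1=495/19328: DF=(1 − 495/19328·(0.982300))/(1+495/19328) = 1901/2000 ≈ 0.950500
step 3 [3y] swap r/1=95/4793: DF=(1 − 95/4793·(0.982300+0.950500))/(1+95/4793) = 943/1000 ≈ 0.943000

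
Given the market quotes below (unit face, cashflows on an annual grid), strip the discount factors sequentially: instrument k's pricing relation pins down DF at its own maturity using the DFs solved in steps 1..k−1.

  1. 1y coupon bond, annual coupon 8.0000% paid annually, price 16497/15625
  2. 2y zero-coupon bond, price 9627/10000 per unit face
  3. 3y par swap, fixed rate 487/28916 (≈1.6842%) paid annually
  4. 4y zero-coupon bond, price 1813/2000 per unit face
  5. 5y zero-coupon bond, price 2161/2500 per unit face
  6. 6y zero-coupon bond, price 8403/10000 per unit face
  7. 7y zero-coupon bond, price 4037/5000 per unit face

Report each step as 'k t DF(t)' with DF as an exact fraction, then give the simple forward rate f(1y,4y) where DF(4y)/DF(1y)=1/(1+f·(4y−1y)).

step 1 [1y] bond c/1=2/25: DF=(16497/15625 − 2/25·(0))/(1+2/25) = 611/625 ≈ 0.977600
step 2 [2y] zero: DF = P = 9627/10000 ≈ 0.962700
step 3 [3y] swap r/1=487/28916: DF=(1 − 487/28916·(0.977600+0.962700))/(1+487/28916) = 9513/10000 ≈ 0.951300
step 4 [4y] zero: DF = P = 1813/2000 ≈ 0.906500
step 5 [5y] zero: DF = P = 2161/2500 ≈ 0.864400
step 6 [6y] zero: DF = P = 8403/10000 ≈ 0.840300
step 7 [7y] zero: DF = P = 4037/5000 ≈ 0.807400

1 1 611/625
2 2 9627/10000
3 3 9513/10000
4 4 1813/2000
5 5 2161/2500
6 6 8403/10000
7 7 4037/5000
f(1y,4y) = ((611/625)/(1813/2000) − 1)/(3) = 237/9065 ≈ 2.6145%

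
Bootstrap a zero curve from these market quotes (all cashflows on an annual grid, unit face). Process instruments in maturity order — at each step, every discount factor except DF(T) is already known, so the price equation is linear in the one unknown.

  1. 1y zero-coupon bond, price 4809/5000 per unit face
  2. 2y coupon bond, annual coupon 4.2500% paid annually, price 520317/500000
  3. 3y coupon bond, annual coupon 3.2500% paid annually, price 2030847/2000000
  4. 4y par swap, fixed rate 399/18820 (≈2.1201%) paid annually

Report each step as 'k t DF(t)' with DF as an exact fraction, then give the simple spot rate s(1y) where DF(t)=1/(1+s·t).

1 1 4809/5000
2 2 959/1000
3 3 923/1000
4 4 4601/5000
s(1y) = (1/(4809/5000) − 1)/(1) = 191/4809 ≈ 3.9717%

step 1 [1y] zero: DF = P = 4809/5000 ≈ 0.961800
step 2 [2y] bond c/1=17/400: DF=(520317/500000 − 17/400·(0.961800))/(1+17/400) = 959/1000 ≈ 0.959000
step 3 [3y] bond c/1=13/400: DF=(2030847/2000000 − 13/400·(0.961800+0.959000))/(1+13/400) = 923/1000 ≈ 0.923000
step 4 [4y] swap r/1=399/18820: DF=(1 − 399/18820·(0.961800+0.959000+0.923000))/(1+399/18820) = 4601/5000 ≈ 0.920200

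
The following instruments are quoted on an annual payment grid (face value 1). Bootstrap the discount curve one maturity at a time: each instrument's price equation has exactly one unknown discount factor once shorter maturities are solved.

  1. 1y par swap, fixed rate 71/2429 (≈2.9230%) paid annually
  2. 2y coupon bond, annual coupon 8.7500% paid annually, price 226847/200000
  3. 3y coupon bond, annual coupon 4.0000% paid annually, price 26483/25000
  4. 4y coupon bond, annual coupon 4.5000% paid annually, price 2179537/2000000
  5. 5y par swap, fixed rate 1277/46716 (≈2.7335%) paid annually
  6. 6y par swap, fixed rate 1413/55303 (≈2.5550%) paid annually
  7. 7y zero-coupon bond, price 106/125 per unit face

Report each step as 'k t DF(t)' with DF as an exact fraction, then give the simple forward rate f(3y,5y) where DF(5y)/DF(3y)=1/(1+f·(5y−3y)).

1 1 2429/2500
2 2 603/625
3 3 9441/10000
4 4 2297/2500
5 5 8723/10000
6 6 8587/10000
7 7 106/125
f(3y,5y) = ((9441/10000)/(8723/10000) − 1)/(2) = 359/8723 ≈ 4.1156%

step 1 [1y] swap r/1=71/2429: DF=(1 − 71/2429·(0))/(1+71/2429) = 2429/2500 ≈ 0.971600
step 2 [2y] bond c/1=7/80: DF=(226847/200000 − 7/80·(0.971600))/(1+7/80) = 603/625 ≈ 0.964800
step 3 [3y] bond c/1=1/25: DF=(26483/25000 − 1/25·(0.971600+0.964800))/(1+1/25) = 9441/10000 ≈ 0.944100
step 4 [4y] bond c/1=9/200: DF=(2179537/2000000 − 9/200·(0.971600+0.964800+0.944100))/(1+9/200) = 2297/2500 ≈ 0.918800
step 5 [5y] swap r/1=1277/46716: DF=(1 − 1277/46716·(0.971600+0.964800+0.944100+0.918800))/(1+1277/46716) = 8723/10000 ≈ 0.872300
step 6 [6y] swap r/1=1413/55303: DF=(1 − 1413/55303·(0.971600+0.964800+0.944100+0.918800+0.872300))/(1+1413/55303) = 8587/10000 ≈ 0.858700
step 7 [7y] zero: DF = P = 106/125 ≈ 0.848000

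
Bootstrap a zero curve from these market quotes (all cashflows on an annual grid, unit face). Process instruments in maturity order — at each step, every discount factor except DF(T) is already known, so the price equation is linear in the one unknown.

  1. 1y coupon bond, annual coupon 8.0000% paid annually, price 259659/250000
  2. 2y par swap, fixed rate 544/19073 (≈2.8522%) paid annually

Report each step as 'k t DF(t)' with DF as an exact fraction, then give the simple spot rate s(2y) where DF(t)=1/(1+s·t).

1 1 9617/10000
2 2 591/625
s(2y) = (1/(591/625) − 1)/(2) = 17/591 ≈ 2.8765%

step 1 [1y] bond c/1=2/25: DF=(259659/250000 − 2/25·(0))/(1+2/25) = 9617/10000 ≈ 0.961700
step 2 [2y] swap r/1=544/19073: DF=(1 − 544/19073·(0.961700))/(1+544/19073) = 591/625 ≈ 0.945600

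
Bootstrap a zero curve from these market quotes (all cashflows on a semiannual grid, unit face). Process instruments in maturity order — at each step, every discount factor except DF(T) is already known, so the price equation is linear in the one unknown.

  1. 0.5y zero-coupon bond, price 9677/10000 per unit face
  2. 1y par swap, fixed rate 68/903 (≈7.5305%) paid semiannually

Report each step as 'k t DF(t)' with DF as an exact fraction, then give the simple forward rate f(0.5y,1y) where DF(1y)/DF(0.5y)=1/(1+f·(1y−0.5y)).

step 1 [0.5y] zero: DF = P = 9677/10000 ≈ 0.967700
step 2 [1y] swap r/2=34/903: DF=(1 − 34/903·(0.967700))/(1+34/903) = 4643/5000 ≈ 0.928600

1 1/2 9677/10000
2 1 4643/5000
f(0.5y,1y) = ((9677/10000)/(4643/5000) − 1)/(1/2) = 391/4643 ≈ 8.4213%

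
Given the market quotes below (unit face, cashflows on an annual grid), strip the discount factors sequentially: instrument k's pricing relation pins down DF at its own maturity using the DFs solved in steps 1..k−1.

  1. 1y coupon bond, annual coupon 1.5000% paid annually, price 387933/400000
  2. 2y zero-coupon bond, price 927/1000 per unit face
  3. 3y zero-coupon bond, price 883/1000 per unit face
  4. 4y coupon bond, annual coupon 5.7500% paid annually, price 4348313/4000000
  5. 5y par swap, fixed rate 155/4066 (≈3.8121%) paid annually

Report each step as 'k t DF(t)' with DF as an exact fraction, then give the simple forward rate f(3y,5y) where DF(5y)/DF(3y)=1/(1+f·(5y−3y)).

1 1 1911/2000
2 2 927/1000
3 3 883/1000
4 4 1097/1250
5 5 1659/2000
f(3y,5y) = ((883/1000)/(1659/2000) − 1)/(2) = 107/3318 ≈ 3.2248%

step 1 [1y] bond c/1=3/200: DF=(387933/400000 − 3/200·(0))/(1+3/200) = 1911/2000 ≈ 0.955500
step 2 [2y] zero: DF = P = 927/1000 ≈ 0.927000
step 3 [3y] zero: DF = P = 883/1000 ≈ 0.883000
step 4 [4y] bond c/1=23/400: DF=(4348313/4000000 − 23/400·(0.955500+0.927000+0.883000))/(1+23/400) = 1097/1250 ≈ 0.877600
step 5 [5y] swap r/1=155/4066: DF=(1 − 155/4066·(0.955500+0.927000+0.883000+0.877600))/(1+155/4066) = 1659/2000 ≈ 0.829500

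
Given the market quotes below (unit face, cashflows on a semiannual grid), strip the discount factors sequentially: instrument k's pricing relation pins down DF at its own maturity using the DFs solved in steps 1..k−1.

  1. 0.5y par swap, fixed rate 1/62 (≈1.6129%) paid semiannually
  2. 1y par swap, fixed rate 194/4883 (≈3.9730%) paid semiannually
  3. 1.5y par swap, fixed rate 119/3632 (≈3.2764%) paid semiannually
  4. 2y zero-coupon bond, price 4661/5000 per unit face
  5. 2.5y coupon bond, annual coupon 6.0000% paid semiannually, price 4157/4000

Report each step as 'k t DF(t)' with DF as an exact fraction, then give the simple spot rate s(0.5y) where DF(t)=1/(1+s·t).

1 1/2 124/125
2 1 2403/2500
3 3/2 2381/2500
4 2 4661/5000
5 5/2 2243/2500
s(0.5y) = (1/(124/125) − 1)/(1/2) = 1/62 ≈ 1.6129%

step 1 [0.5y] swap r/2=1/124: DF=(1 − 1/124·(0))/(1+1/124) = 124/125 ≈ 0.992000
step 2 [1y] swap r/2=97/4883: DF=(1 − 97/4883·(0.992000))/(1+97/4883) = 2403/2500 ≈ 0.961200
step 3 [1.5y] swap r/2=119/7264: DF=(1 − 119/7264·(0.992000+0.961200))/(1+119/7264) = 2381/2500 ≈ 0.952400
step 4 [2y] zero: DF = P = 4661/5000 ≈ 0.932200
step 5 [2.5y] bond c/2=3/100: DF=(4157/4000 − 3/100·(0.992000+0.961200+0.952400+0.932200))/(1+3/100) = 2243/2500 ≈ 0.897200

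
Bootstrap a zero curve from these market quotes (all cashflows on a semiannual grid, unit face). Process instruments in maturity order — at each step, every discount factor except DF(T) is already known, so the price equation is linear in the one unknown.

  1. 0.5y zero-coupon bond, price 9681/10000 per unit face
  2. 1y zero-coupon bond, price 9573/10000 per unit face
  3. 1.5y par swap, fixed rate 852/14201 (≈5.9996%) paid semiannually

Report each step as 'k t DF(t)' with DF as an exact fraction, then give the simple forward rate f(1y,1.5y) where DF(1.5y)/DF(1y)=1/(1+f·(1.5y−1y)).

1 1/2 9681/10000
2 1 9573/10000
3 3/2 2287/2500
f(1y,1.5y) = ((9573/10000)/(2287/2500) − 1)/(1/2) = 425/4574 ≈ 9.2916%

step 1 [0.5y] zero: DF = P = 9681/10000 ≈ 0.968100
step 2 [1y] zero: DF = P = 9573/10000 ≈ 0.957300
step 3 [1.5y] swap r/2=426/14201: DF=(1 − 426/14201·(0.968100+0.957300))/(1+426/14201) = 2287/2500 ≈ 0.914800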